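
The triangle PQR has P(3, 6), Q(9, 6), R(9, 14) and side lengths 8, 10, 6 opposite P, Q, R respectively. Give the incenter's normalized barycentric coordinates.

(1/3, 5/12, 1/4)

The incenter has barycentric coordinates proportional to the opposite side lengths: (8 : 10 : 6).
Normalizing by 8+10+6 = 24 gives (1/3, 5/12, 1/4).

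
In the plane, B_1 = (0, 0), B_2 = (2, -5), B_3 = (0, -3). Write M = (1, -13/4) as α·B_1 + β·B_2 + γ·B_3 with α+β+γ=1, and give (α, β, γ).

(1/4, 1/2, 1/4)

Signed area of the reference triangle: [B_1B_2B_3] = ½·(0·(-5−(-3)) + 2·(-3−0) + 0·(0−(-5))) = ½·(0 − 6 + 0) = -3.
[MB_2B_3] = ½·(1·(-5−(-3)) + 2·(-3−(-13/4)) + 0·(-13/4−(-5))) = ½·(-2 + 1/2 + 0) = -3/4, so the B_1-coordinate is (-3/4)/(-3) = 1/4.
[B_1MB_3] = ½·(0·(-13/4−(-3)) + 1·(-3−0) + 0·(0−(-13/4))) = ½·(0 − 3 + 0) = -3/2, so the B_2-coordinate is 1/2.
[B_1B_2M] = ½·(0·(-5−(-13/4)) + 2·(-13/4−0) + 1·(0−(-5))) = ½·(0 − 13/2 + 5) = -3/4, so the B_3-coordinate is 1/4.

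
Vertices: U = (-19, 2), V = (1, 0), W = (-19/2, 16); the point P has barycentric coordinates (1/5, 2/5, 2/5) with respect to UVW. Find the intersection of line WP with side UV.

(-17/3, 2/3)

Line WP meets UV where the W-coordinate vanishes; zeroing P's W-weight and renormalizing leaves U, V-weights 1/5 : 2/5 → (1/3, 2/3).
So Q = (1/3)·U + (2/3)·V = (-17/3, 2/3).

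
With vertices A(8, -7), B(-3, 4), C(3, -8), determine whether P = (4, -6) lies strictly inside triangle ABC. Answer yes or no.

yes

Barycentric coordinates of P: (4/11, 3/22, 1/2).
The three coordinates are positive, positive, positive; a point is interior exactly when all three are positive.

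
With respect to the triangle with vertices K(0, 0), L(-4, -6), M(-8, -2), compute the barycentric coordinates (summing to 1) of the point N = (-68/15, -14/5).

Signed area of the reference triangle: [KLM] = ½·(0·(-6−(-2)) + (-4)·(-2−0) + (-8)·(0−(-6))) = ½·(0 + 8 − 48) = -20.
[NLM] = ½·((-68/15)·(-6−(-2)) + (-4)·(-2−(-14/5)) + (-8)·(-14/5−(-6))) = ½·(272/15 − 16/5 − 128/5) = -16/3, so the K-coordinate is (-16/3)/(-20) = 4/15.
[KNM] = ½·(0·(-14/5−(-2)) + (-68/15)·(-2−0) + (-8)·(0−(-14/5))) = ½·(0 + 136/15 − 112/5) = -20/3, so the L-coordinate is 1/3.
[KLN] = ½·(0·(-6−(-14/5)) + (-4)·(-14/5−0) + (-68/15)·(0−(-6))) = ½·(0 + 56/5 − 136/5) = -8, so the M-coordinate is 2/5.
Check: 4/15 + 1/3 + 2/5 = 1.

(4/15, 1/3, 2/5)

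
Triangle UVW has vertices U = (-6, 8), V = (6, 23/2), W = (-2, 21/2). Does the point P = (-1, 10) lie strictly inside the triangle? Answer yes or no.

yes

Barycentric coordinates of P: (5/16, 9/32, 13/32).
The three coordinates are positive, positive, positive; a point is interior exactly when all three are positive.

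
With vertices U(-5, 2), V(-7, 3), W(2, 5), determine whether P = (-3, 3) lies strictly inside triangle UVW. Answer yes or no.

yes

Barycentric coordinates of P: (8/13, 1/13, 4/13).
The three coordinates are positive, positive, positive; a point is interior exactly when all three are positive.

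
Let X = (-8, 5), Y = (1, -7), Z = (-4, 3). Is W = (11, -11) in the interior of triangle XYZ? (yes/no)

no

Barycentric coordinates of W: (-8/3, 13/15, 14/5).
The three coordinates are negative, positive, positive; a point is interior exactly when all three are positive.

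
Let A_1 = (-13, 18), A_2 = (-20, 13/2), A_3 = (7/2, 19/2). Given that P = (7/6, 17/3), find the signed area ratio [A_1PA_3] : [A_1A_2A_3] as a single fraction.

1/3

[A_1A_2A_3] = ½·((-13)·(13/2−(19/2)) + (-20)·(19/2−18) + (7/2)·(18−(13/2))) = ½·(39 + 170 + 161/4) = 997/8.
[A_1PA_3] = ½·((-13)·(17/3−(19/2)) + (7/6)·(19/2−18) + (7/2)·(18−(17/3))) = ½·(299/6 − 119/12 + 259/6) = 997/24, so the ratio is (997/24)/(997/8) = 1/3.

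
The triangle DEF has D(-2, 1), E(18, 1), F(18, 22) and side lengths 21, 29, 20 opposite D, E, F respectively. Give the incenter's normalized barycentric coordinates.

(3/10, 29/70, 2/7)

The incenter has barycentric coordinates proportional to the opposite side lengths: (21 : 29 : 20).
Normalizing by 21+29+20 = 70 gives (3/10, 29/70, 2/7).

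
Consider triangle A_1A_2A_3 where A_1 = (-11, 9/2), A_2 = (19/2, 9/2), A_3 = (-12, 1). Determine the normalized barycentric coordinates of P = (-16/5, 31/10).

Signed area of the reference triangle: [A_1A_2A_3] = ½·((-11)·(9/2−1) + (19/2)·(1−(9/2)) + (-12)·(9/2−(9/2))) = ½·(-77/2 − 133/4 + 0) = -287/8.
[PA_2A_3] = ½·((-16/5)·(9/2−1) + (19/2)·(1−(31/10)) + (-12)·(31/10−(9/2))) = ½·(-56/5 − 399/20 + 84/5) = -287/40, so the A_1-coordinate is (-287/40)/(-287/8) = 1/5.
[A_1PA_3] = ½·((-11)·(31/10−1) + (-16/5)·(1−(9/2)) + (-12)·(9/2−(31/10))) = ½·(-231/10 + 56/5 − 84/5) = -287/20, so the A_2-coordinate is 2/5.
[A_1A_2P] = ½·((-11)·(9/2−(31/10)) + (19/2)·(31/10−(9/2)) + (-16/5)·(9/2−(9/2))) = ½·(-77/5 − 133/10 + 0) = -287/20, so the A_3-coordinate is 2/5.

(1/5, 2/5, 2/5)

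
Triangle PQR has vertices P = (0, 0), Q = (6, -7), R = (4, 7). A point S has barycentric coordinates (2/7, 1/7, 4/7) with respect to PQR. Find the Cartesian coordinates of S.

S = (2/7)·P + (1/7)·Q + (4/7)·R.
x-coordinate: (2/7)·0 + (1/7)·6 + (4/7)·4 = 22/7.
y-coordinate: (2/7)·0 + (1/7)·(-7) + (4/7)·7 = 3.

(22/7, 3)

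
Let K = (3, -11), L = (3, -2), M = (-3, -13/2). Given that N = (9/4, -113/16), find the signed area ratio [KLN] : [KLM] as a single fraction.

1/8

[KLM] = ½·(3·(-2−(-13/2)) + 3·(-13/2−(-11)) + (-3)·(-11−(-2))) = ½·(27/2 + 27/2 + 27) = 27.
[KLN] = ½·(3·(-2−(-113/16)) + 3·(-113/16−(-11)) + (9/4)·(-11−(-2))) = ½·(243/16 + 189/16 − 81/4) = 27/8, so the ratio is (27/8)/27 = 1/8.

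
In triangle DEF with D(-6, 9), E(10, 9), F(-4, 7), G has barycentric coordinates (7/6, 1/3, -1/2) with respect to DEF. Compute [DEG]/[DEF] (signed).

-1/2

The signed ratio [DEG]/[DEF] equals the barycentric coordinate of G at vertex F, which is -1/2.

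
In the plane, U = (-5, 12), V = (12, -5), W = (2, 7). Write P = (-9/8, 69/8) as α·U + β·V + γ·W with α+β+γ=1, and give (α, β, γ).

Signed area of the reference triangle: [UVW] = ½·((-5)·(-5−7) + 12·(7−12) + 2·(12−(-5))) = ½·(60 − 60 + 34) = 17.
[PVW] = ½·((-9/8)·(-5−7) + 12·(7−(69/8)) + 2·(69/8−(-5))) = ½·(27/2 − 39/2 + 109/4) = 85/8, so the U-coordinate is (85/8)/17 = 5/8.
[UPW] = ½·((-5)·(69/8−7) + (-9/8)·(7−12) + 2·(12−(69/8))) = ½·(-65/8 + 45/8 + 27/4) = 17/8, so the V-coordinate is 1/8.
[UVP] = ½·((-5)·(-5−(69/8)) + 12·(69/8−12) + (-9/8)·(12−(-5))) = ½·(545/8 − 81/2 − 153/8) = 17/4, so the W-coordinate is 1/4.
Check: 5/8 + 1/8 + 1/4 = 1.

(5/8, 1/8, 1/4)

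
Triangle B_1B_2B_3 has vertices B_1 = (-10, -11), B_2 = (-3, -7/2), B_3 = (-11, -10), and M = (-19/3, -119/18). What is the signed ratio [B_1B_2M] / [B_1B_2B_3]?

[B_1B_2B_3] = ½·((-10)·(-7/2−(-10)) + (-3)·(-10−(-11)) + (-11)·(-11−(-7/2))) = ½·(-65 − 3 + 165/2) = 29/4.
[B_1B_2M] = ½·((-10)·(-7/2−(-119/18)) + (-3)·(-119/18−(-11)) + (-19/3)·(-11−(-7/2))) = ½·(-280/9 − 79/6 + 95/2) = 29/18, so the ratio is (29/18)/(29/4) = 2/9.

2/9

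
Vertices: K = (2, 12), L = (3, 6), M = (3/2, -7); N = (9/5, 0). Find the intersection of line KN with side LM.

Barycentric coordinates of N with respect to KLM: (3/10, 1/10, 3/5).
On side LM the K-coordinate is zero; dropping N's K-weight 3/10 and renormalizing the remaining 1/10 : 3/5 gives weights 1/7, 6/7 on L, M.
J = (1/7)·(3, 6) + (6/7)·(3/2, -7) = (12/7, -36/7).

(12/7, -36/7)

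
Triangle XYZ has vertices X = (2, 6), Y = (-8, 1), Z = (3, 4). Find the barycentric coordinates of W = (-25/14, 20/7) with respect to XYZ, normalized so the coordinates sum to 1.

Signed area of the reference triangle: [XYZ] = ½·(2·(1−4) + (-8)·(4−6) + 3·(6−1)) = ½·(-6 + 16 + 15) = 25/2.
[WYZ] = ½·((-25/14)·(1−4) + (-8)·(4−(20/7)) + 3·(20/7−1)) = ½·(75/14 − 64/7 + 39/7) = 25/28, so the X-coordinate is (25/28)/(25/2) = 1/14.
[XWZ] = ½·(2·(20/7−4) + (-25/14)·(4−6) + 3·(6−(20/7))) = ½·(-16/7 + 25/7 + 66/7) = 75/14, so the Y-coordinate is 3/7.
[XYW] = ½·(2·(1−(20/7)) + (-8)·(20/7−6) + (-25/14)·(6−1)) = ½·(-26/7 + 176/7 − 125/14) = 25/4, so the Z-coordinate is 1/2.
Check: 1/14 + 3/7 + 1/2 = 1.

(1/14, 3/7, 1/2)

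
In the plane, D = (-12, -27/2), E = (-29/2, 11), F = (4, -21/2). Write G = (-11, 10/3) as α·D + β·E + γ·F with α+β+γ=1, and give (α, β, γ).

Signed area of the reference triangle: [DEF] = ½·((-12)·(11−(-21/2)) + (-29/2)·(-21/2−(-27/2)) + 4·(-27/2−11)) = ½·(-258 − 87/2 − 98) = -799/4.
[GEF] = ½·((-11)·(11−(-21/2)) + (-29/2)·(-21/2−(10/3)) + 4·(10/3−11)) = ½·(-473/2 + 2407/12 − 92/3) = -799/24, so the D-coordinate is (-799/24)/(-799/4) = 1/6.
[DGF] = ½·((-12)·(10/3−(-21/2)) + (-11)·(-21/2−(-27/2)) + 4·(-27/2−(10/3))) = ½·(-166 − 33 − 202/3) = -799/6, so the E-coordinate is 2/3.
[DEG] = ½·((-12)·(11−(10/3)) + (-29/2)·(10/3−(-27/2)) + (-11)·(-27/2−11)) = ½·(-92 − 2929/12 + 539/2) = -799/24, so the F-coordinate is 1/6.
Check: 1/6 + 2/3 + 1/6 = 1.

(1/6, 2/3, 1/6)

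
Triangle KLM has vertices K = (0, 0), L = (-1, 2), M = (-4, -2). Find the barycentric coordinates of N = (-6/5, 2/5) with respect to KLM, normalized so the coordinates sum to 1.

(2/5, 2/5, 1/5)

Signed area of the reference triangle: [KLM] = ½·(0·(2−(-2)) + (-1)·(-2−0) + (-4)·(0−2)) = ½·(0 + 2 + 8) = 5.
[NLM] = ½·((-6/5)·(2−(-2)) + (-1)·(-2−(2/5)) + (-4)·(2/5−2)) = ½·(-24/5 + 12/5 + 32/5) = 2, so the K-coordinate is 2/5 = 2/5.
[KNM] = ½·(0·(2/5−(-2)) + (-6/5)·(-2−0) + (-4)·(0−(2/5))) = ½·(0 + 12/5 + 8/5) = 2, so the L-coordinate is 2/5.
[KLN] = ½·(0·(2−(2/5)) + (-1)·(2/5−0) + (-6/5)·(0−2)) = ½·(0 − 2/5 + 12/5) = 1, so the M-coordinate is 1/5.
Check: 2/5 + 2/5 + 1/5 = 1.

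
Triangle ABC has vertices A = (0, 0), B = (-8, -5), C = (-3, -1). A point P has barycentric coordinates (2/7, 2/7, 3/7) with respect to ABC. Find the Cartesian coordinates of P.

(-25/7, -13/7)

P = (2/7)·A + (2/7)·B + (3/7)·C.
x-coordinate: (2/7)·0 + (2/7)·(-8) + (3/7)·(-3) = -25/7.
y-coordinate: (2/7)·0 + (2/7)·(-5) + (3/7)·(-1) = -13/7.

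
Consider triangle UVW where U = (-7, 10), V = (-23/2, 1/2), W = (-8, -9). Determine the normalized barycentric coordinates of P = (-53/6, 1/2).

Signed area of the reference triangle: [UVW] = ½·((-7)·(1/2−(-9)) + (-23/2)·(-9−10) + (-8)·(10−(1/2))) = ½·(-133/2 + 437/2 − 76) = 38.
[PVW] = ½·((-53/6)·(1/2−(-9)) + (-23/2)·(-9−(1/2)) + (-8)·(1/2−(1/2))) = ½·(-1007/12 + 437/4 + 0) = 38/3, so the U-coordinate is (38/3)/38 = 1/3.
[UPW] = ½·((-7)·(1/2−(-9)) + (-53/6)·(-9−10) + (-8)·(10−(1/2))) = ½·(-133/2 + 1007/6 − 76) = 38/3, so the V-coordinate is 1/3.
[UVP] = ½·((-7)·(1/2−(1/2)) + (-23/2)·(1/2−10) + (-53/6)·(10−(1/2))) = ½·(0 + 437/4 − 1007/12) = 38/3, so the W-coordinate is 1/3.
Check: 1/3 + 1/3 + 1/3 = 1.

(1/3, 1/3, 1/3)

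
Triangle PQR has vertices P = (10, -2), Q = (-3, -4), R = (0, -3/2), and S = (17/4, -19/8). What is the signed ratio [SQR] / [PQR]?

1/2

[PQR] = ½·(10·(-4−(-3/2)) + (-3)·(-3/2−(-2)) + 0·(-2−(-4))) = ½·(-25 − 3/2 + 0) = -53/4.
[SQR] = ½·((17/4)·(-4−(-3/2)) + (-3)·(-3/2−(-19/8)) + 0·(-19/8−(-4))) = ½·(-85/8 − 21/8 + 0) = -53/8, so the ratio is (-53/8)/(-53/4) = 1/2.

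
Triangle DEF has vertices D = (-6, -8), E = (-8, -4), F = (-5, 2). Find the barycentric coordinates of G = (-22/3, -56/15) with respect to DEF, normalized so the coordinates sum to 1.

(2/15, 11/15, 2/15)

Signed area of the reference triangle: [DEF] = ½·((-6)·(-4−2) + (-8)·(2−(-8)) + (-5)·(-8−(-4))) = ½·(36 − 80 + 20) = -12.
[GEF] = ½·((-22/3)·(-4−2) + (-8)·(2−(-56/15)) + (-5)·(-56/15−(-4))) = ½·(44 − 688/15 − 4/3) = -8/5, so the D-coordinate is (-8/5)/(-12) = 2/15.
[DGF] = ½·((-6)·(-56/15−2) + (-22/3)·(2−(-8)) + (-5)·(-8−(-56/15))) = ½·(172/5 − 220/3 + 64/3) = -44/5, so the E-coordinate is 11/15.
[DEG] = ½·((-6)·(-4−(-56/15)) + (-8)·(-56/15−(-8)) + (-22/3)·(-8−(-4))) = ½·(8/5 − 512/15 + 88/3) = -8/5, so the F-coordinate is 2/15.
Check: 2/15 + 11/15 + 2/15 = 1.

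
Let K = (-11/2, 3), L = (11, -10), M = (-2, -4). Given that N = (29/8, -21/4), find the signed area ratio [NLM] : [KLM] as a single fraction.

1/4

[KLM] = ½·((-11/2)·(-10−(-4)) + 11·(-4−3) + (-2)·(3−(-10))) = ½·(33 − 77 − 26) = -35.
[NLM] = ½·((29/8)·(-10−(-4)) + 11·(-4−(-21/4)) + (-2)·(-21/4−(-10))) = ½·(-87/4 + 55/4 − 19/2) = -35/4, so the ratio is (-35/4)/(-35) = 1/4.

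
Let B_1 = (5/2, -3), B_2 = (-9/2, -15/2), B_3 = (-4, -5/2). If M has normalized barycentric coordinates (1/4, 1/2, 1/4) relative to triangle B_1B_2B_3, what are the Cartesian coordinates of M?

(-21/8, -41/8)

M = (1/4)·B_1 + (1/2)·B_2 + (1/4)·B_3.
x-coordinate: (1/4)·(5/2) + (1/2)·(-9/2) + (1/4)·(-4) = -21/8.
y-coordinate: (1/4)·(-3) + (1/2)·(-15/2) + (1/4)·(-5/2) = -41/8.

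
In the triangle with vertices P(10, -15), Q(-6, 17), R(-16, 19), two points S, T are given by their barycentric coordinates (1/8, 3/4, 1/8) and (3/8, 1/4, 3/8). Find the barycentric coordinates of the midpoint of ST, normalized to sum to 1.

Since both coordinate triples sum to 1, the midpoint's barycentrics are the componentwise average.
(1/8+3/8)/2 = 1/4; similarly 1/2 and 1/4.

(1/4, 1/2, 1/4)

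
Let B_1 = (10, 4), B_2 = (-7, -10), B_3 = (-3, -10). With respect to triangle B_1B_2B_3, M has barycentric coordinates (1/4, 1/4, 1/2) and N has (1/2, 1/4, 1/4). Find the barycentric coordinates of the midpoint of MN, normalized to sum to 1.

Since both coordinate triples sum to 1, the midpoint's barycentrics are the componentwise average.
(1/4+1/2)/2 = 3/8; similarly 1/4 and 3/8.

(3/8, 1/4, 3/8)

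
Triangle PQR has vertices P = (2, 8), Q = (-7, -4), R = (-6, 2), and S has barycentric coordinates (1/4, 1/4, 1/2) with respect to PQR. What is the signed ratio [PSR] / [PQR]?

The signed ratio [PSR]/[PQR] equals the barycentric coordinate of S at vertex Q, which is 1/4.

1/4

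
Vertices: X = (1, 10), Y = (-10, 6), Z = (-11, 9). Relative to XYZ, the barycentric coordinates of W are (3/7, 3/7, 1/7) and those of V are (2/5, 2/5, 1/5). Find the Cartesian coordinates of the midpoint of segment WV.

Barycentric coordinates of the midpoint are the average: (29/70, 29/70, 6/35).
Converting: (29/70)·X + (29/70)·Y + (6/35)·Z = (-393/70, 286/35).

(-393/70, 286/35)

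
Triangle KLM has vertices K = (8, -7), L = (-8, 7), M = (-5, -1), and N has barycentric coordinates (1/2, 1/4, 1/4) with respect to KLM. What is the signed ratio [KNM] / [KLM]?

The signed ratio [KNM]/[KLM] equals the barycentric coordinate of N at vertex L, which is 1/4.

1/4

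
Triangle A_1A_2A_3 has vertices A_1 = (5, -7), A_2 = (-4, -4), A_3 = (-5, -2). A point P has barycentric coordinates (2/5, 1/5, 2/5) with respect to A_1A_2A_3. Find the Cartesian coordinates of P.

(-4/5, -22/5)

P = (2/5)·A_1 + (1/5)·A_2 + (2/5)·A_3.
x-coordinate: (2/5)·5 + (1/5)·(-4) + (2/5)·(-5) = -4/5.
y-coordinate: (2/5)·(-7) + (1/5)·(-4) + (2/5)·(-2) = -22/5.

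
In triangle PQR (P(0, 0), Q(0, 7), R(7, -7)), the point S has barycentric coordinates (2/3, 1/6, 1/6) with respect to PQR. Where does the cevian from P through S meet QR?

(7/2, 0)

Line PS meets QR where the P-coordinate vanishes; zeroing S's P-weight and renormalizing leaves Q, R-weights 1/6 : 1/6 → (1/2, 1/2).
So T = (1/2)·Q + (1/2)·R = (7/2, 0).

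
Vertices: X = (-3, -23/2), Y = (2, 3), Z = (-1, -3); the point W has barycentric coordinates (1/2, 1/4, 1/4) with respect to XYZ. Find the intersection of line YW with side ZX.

Line YW meets ZX where the Y-coordinate vanishes; zeroing W's Y-weight and renormalizing leaves Z, X-weights 1/4 : 1/2 → (1/3, 2/3).
So V = (1/3)·Z + (2/3)·X = (-7/3, -26/3).

(-7/3, -26/3)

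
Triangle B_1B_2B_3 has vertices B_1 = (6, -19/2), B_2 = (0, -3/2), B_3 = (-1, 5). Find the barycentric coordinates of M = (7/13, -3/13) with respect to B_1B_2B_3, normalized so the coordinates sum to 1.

(2/13, 6/13, 5/13)

Signed area of the reference triangle: [B_1B_2B_3] = ½·(6·(-3/2−5) + 0·(5−(-19/2)) + (-1)·(-19/2−(-3/2))) = ½·(-39 + 0 + 8) = -31/2.
[MB_2B_3] = ½·((7/13)·(-3/2−5) + 0·(5−(-3/13)) + (-1)·(-3/13−(-3/2))) = ½·(-7/2 + 0 − 33/26) = -31/13, so the B_1-coordinate is (-31/13)/(-31/2) = 2/13.
[B_1MB_3] = ½·(6·(-3/13−5) + (7/13)·(5−(-19/2)) + (-1)·(-19/2−(-3/13))) = ½·(-408/13 + 203/26 + 241/26) = -93/13, so the B_2-coordinate is 6/13.
[B_1B_2M] = ½·(6·(-3/2−(-3/13)) + 0·(-3/13−(-19/2)) + (7/13)·(-19/2−(-3/2))) = ½·(-99/13 + 0 − 56/13) = -155/26, so the B_3-coordinate is 5/13.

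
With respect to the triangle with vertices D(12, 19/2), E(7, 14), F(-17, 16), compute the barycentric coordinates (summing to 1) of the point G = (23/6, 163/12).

(1/6, 2/3, 1/6)

Signed area of the reference triangle: [DEF] = ½·(12·(14−16) + 7·(16−(19/2)) + (-17)·(19/2−14)) = ½·(-24 + 91/2 + 153/2) = 49.
[GEF] = ½·((23/6)·(14−16) + 7·(16−(163/12)) + (-17)·(163/12−14)) = ½·(-23/3 + 203/12 + 85/12) = 49/6, so the D-coordinate is (49/6)/49 = 1/6.
[DGF] = ½·(12·(163/12−16) + (23/6)·(16−(19/2)) + (-17)·(19/2−(163/12))) = ½·(-29 + 299/12 + 833/12) = 98/3, so the E-coordinate is 2/3.
[DEG] = ½·(12·(14−(163/12)) + 7·(163/12−(19/2)) + (23/6)·(19/2−14)) = ½·(5 + 343/12 − 69/4) = 49/6, so the F-coordinate is 1/6.
Check: 1/6 + 2/3 + 1/6 = 1.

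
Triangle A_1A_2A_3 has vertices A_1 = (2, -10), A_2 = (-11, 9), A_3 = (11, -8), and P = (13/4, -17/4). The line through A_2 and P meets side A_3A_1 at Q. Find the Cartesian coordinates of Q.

(8, -26/3)

Barycentric coordinates of P with respect to A_1A_2A_3: (1/4, 1/4, 1/2).
On side A_3A_1 the A_2-coordinate is zero; dropping P's A_2-weight 1/4 and renormalizing the remaining 1/2 : 1/4 gives weights 2/3, 1/3 on A_3, A_1.
Q = (2/3)·(11, -8) + (1/3)·(2, -10) = (8, -26/3).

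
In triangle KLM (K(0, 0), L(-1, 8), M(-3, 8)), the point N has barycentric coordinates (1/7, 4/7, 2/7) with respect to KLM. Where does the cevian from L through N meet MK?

(-2, 16/3)

Line LN meets MK where the L-coordinate vanishes; zeroing N's L-weight and renormalizing leaves M, K-weights 2/7 : 1/7 → (2/3, 1/3).
So J = (2/3)·M + (1/3)·K = (-2, 16/3).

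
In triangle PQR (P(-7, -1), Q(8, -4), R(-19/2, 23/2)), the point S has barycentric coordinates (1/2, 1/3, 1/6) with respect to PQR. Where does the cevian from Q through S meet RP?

Line QS meets RP where the Q-coordinate vanishes; zeroing S's Q-weight and renormalizing leaves R, P-weights 1/6 : 1/2 → (1/4, 3/4).
So T = (1/4)·R + (3/4)·P = (-61/8, 17/8).

(-61/8, 17/8)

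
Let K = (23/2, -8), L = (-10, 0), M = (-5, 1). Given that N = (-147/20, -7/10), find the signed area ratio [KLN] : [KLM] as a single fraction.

1/10

[KLM] = ½·((23/2)·(0−1) + (-10)·(1−(-8)) + (-5)·(-8−0)) = ½·(-23/2 − 90 + 40) = -123/4.
[KLN] = ½·((23/2)·(0−(-7/10)) + (-10)·(-7/10−(-8)) + (-147/20)·(-8−0)) = ½·(161/20 − 73 + 294/5) = -123/40, so the ratio is (-123/40)/(-123/4) = 1/10.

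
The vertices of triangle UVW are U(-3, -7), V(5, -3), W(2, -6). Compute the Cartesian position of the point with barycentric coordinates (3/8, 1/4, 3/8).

P = (3/8)·U + (1/4)·V + (3/8)·W.
x-coordinate: (3/8)·(-3) + (1/4)·5 + (3/8)·2 = 7/8.
y-coordinate: (3/8)·(-7) + (1/4)·(-3) + (3/8)·(-6) = -45/8.

(7/8, -45/8)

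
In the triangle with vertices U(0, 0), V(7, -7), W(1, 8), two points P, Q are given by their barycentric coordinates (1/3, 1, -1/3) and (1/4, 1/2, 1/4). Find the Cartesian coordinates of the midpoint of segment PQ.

(125/24, -67/12)

Barycentric coordinates of the midpoint are the average: (7/24, 3/4, -1/24).
Converting: (7/24)·U + (3/4)·V + (-1/24)·W = (125/24, -67/12).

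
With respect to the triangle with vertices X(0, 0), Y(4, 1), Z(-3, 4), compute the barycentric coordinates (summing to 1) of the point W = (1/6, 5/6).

(2/3, 1/6, 1/6)

Signed area of the reference triangle: [XYZ] = ½·(0·(1−4) + 4·(4−0) + (-3)·(0−1)) = ½·(0 + 16 + 3) = 19/2.
[WYZ] = ½·((1/6)·(1−4) + 4·(4−(5/6)) + (-3)·(5/6−1)) = ½·(-1/2 + 38/3 + 1/2) = 19/3, so the X-coordinate is (19/3)/(19/2) = 2/3.
[XWZ] = ½·(0·(5/6−4) + (1/6)·(4−0) + (-3)·(0−(5/6))) = ½·(0 + 2/3 + 5/2) = 19/12, so the Y-coordinate is 1/6.
[XYW] = ½·(0·(1−(5/6)) + 4·(5/6−0) + (1/6)·(0−1)) = ½·(0 + 10/3 − 1/6) = 19/12, so the Z-coordinate is 1/6.
Check: 2/3 + 1/6 + 1/6 = 1.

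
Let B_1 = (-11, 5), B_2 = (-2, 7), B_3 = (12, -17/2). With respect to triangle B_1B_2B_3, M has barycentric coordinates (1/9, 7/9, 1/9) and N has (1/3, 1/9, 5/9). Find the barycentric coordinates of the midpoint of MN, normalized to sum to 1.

(2/9, 4/9, 1/3)

Since both coordinate triples sum to 1, the midpoint's barycentrics are the componentwise average.
(1/9+1/3)/2 = 2/9; similarly 4/9 and 1/3.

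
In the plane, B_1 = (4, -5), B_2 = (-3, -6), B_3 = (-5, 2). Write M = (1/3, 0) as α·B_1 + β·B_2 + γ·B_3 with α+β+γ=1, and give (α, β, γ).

Signed area of the reference triangle: [B_1B_2B_3] = ½·(4·(-6−2) + (-3)·(2−(-5)) + (-5)·(-5−(-6))) = ½·(-32 − 21 − 5) = -29.
[MB_2B_3] = ½·((1/3)·(-6−2) + (-3)·(2−0) + (-5)·(0−(-6))) = ½·(-8/3 − 6 − 30) = -58/3, so the B_1-coordinate is (-58/3)/(-29) = 2/3.
[B_1MB_3] = ½·(4·(0−2) + (1/3)·(2−(-5)) + (-5)·(-5−0)) = ½·(-8 + 7/3 + 25) = 29/3, so the B_2-coordinate is -1/3.
[B_1B_2M] = ½·(4·(-6−0) + (-3)·(0−(-5)) + (1/3)·(-5−(-6))) = ½·(-24 − 15 + 1/3) = -58/3, so the B_3-coordinate is 2/3.

(2/3, -1/3, 2/3)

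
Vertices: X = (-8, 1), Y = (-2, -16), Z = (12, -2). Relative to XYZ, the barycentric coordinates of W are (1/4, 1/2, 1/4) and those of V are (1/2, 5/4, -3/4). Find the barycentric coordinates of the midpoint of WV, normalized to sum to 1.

Since both coordinate triples sum to 1, the midpoint's barycentrics are the componentwise average.
(1/4+1/2)/2 = 3/8; similarly 7/8 and -1/4.

(3/8, 7/8, -1/4)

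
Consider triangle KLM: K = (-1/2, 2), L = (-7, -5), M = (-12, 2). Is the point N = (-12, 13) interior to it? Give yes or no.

Barycentric coordinates of N: (110/161, -11/7, 304/161).
The three coordinates are positive, negative, positive; a point is interior exactly when all three are positive.

no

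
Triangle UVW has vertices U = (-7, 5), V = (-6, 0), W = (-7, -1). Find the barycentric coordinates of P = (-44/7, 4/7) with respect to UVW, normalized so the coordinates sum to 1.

(1/7, 5/7, 1/7)

Signed area of the reference triangle: [UVW] = ½·((-7)·(0−(-1)) + (-6)·(-1−5) + (-7)·(5−0)) = ½·(-7 + 36 − 35) = -3.
[PVW] = ½·((-44/7)·(0−(-1)) + (-6)·(-1−(4/7)) + (-7)·(4/7−0)) = ½·(-44/7 + 66/7 − 4) = -3/7, so the U-coordinate is (-3/7)/(-3) = 1/7.
[UPW] = ½·((-7)·(4/7−(-1)) + (-44/7)·(-1−5) + (-7)·(5−(4/7))) = ½·(-11 + 264/7 − 31) = -15/7, so the V-coordinate is 5/7.
[UVP] = ½·((-7)·(0−(4/7)) + (-6)·(4/7−5) + (-44/7)·(5−0)) = ½·(4 + 186/7 − 220/7) = -3/7, so the W-coordinate is 1/7.
Check: 1/7 + 5/7 + 1/7 = 1.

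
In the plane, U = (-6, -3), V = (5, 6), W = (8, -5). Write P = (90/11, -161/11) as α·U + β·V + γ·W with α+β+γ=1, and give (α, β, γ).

Signed area of the reference triangle: [UVW] = ½·((-6)·(6−(-5)) + 5·(-5−(-3)) + 8·(-3−6)) = ½·(-66 − 10 − 72) = -74.
[PVW] = ½·((90/11)·(6−(-5)) + 5·(-5−(-161/11)) + 8·(-161/11−6)) = ½·(90 + 530/11 − 1816/11) = -148/11, so the U-coordinate is (-148/11)/(-74) = 2/11.
[UPW] = ½·((-6)·(-161/11−(-5)) + (90/11)·(-5−(-3)) + 8·(-3−(-161/11))) = ½·(636/11 − 180/11 + 1024/11) = 740/11, so the V-coordinate is -10/11.
[UVP] = ½·((-6)·(6−(-161/11)) + 5·(-161/11−(-3)) + (90/11)·(-3−6)) = ½·(-1362/11 − 640/11 − 810/11) = -1406/11, so the W-coordinate is 19/11.
Check: 2/11 − 10/11 + 19/11 = 1.

(2/11, -10/11, 19/11)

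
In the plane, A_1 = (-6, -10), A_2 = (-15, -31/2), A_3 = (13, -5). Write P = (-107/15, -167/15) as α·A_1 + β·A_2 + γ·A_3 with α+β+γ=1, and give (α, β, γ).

(2/3, 4/15, 1/15)

Signed area of the reference triangle: [A_1A_2A_3] = ½·((-6)·(-31/2−(-5)) + (-15)·(-5−(-10)) + 13·(-10−(-31/2))) = ½·(63 − 75 + 143/2) = 119/4.
[PA_2A_3] = ½·((-107/15)·(-31/2−(-5)) + (-15)·(-5−(-167/15)) + 13·(-167/15−(-31/2))) = ½·(749/10 − 92 + 1703/30) = 119/6, so the A_1-coordinate is (119/6)/(119/4) = 2/3.
[A_1PA_3] = ½·((-6)·(-167/15−(-5)) + (-107/15)·(-5−(-10)) + 13·(-10−(-167/15))) = ½·(184/5 − 107/3 + 221/15) = 119/15, so the A_2-coordinate is 4/15.
[A_1A_2P] = ½·((-6)·(-31/2−(-167/15)) + (-15)·(-167/15−(-10)) + (-107/15)·(-10−(-31/2))) = ½·(131/5 + 17 − 1177/30) = 119/60, so the A_3-coordinate is 1/15.
Check: 2/3 + 4/15 + 1/15 = 1.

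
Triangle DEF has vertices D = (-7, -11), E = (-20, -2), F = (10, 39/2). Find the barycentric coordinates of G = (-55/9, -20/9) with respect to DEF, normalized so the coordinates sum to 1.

(5/9, 2/9, 2/9)

Signed area of the reference triangle: [DEF] = ½·((-7)·(-2−(39/2)) + (-20)·(39/2−(-11)) + 10·(-11−(-2))) = ½·(301/2 − 610 − 90) = -1099/4.
[GEF] = ½·((-55/9)·(-2−(39/2)) + (-20)·(39/2−(-20/9)) + 10·(-20/9−(-2))) = ½·(2365/18 − 3910/9 − 20/9) = -5495/36, so the D-coordinate is (-5495/36)/(-1099/4) = 5/9.
[DGF] = ½·((-7)·(-20/9−(39/2)) + (-55/9)·(39/2−(-11)) + 10·(-11−(-20/9))) = ½·(2737/18 − 3355/18 − 790/9) = -1099/18, so the E-coordinate is 2/9.
[DEG] = ½·((-7)·(-2−(-20/9)) + (-20)·(-20/9−(-11)) + (-55/9)·(-11−(-2))) = ½·(-14/9 − 1580/9 + 55) = -1099/18, so the F-coordinate is 2/9.
Check: 5/9 + 2/9 + 2/9 = 1.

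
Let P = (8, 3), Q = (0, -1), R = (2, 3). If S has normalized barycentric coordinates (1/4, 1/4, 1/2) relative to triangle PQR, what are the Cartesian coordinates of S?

S = (1/4)·P + (1/4)·Q + (1/2)·R.
x-coordinate: (1/4)·8 + (1/4)·0 + (1/2)·2 = 3.
y-coordinate: (1/4)·3 + (1/4)·(-1) + (1/2)·3 = 2.

(3, 2)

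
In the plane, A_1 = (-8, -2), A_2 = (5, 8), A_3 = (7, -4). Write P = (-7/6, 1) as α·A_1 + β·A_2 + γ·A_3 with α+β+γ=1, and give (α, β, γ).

(1/2, 1/3, 1/6)

Signed area of the reference triangle: [A_1A_2A_3] = ½·((-8)·(8−(-4)) + 5·(-4−(-2)) + 7·(-2−8)) = ½·(-96 − 10 − 70) = -88.
[PA_2A_3] = ½·((-7/6)·(8−(-4)) + 5·(-4−1) + 7·(1−8)) = ½·(-14 − 25 − 49) = -44, so the A_1-coordinate is (-44)/(-88) = 1/2.
[A_1PA_3] = ½·((-8)·(1−(-4)) + (-7/6)·(-4−(-2)) + 7·(-2−1)) = ½·(-40 + 7/3 − 21) = -88/3, so the A_2-coordinate is 1/3.
[A_1A_2P] = ½·((-8)·(8−1) + 5·(1−(-2)) + (-7/6)·(-2−8)) = ½·(-56 + 15 + 35/3) = -44/3, so the A_3-coordinate is 1/6.
Check: 1/2 + 1/3 + 1/6 = 1.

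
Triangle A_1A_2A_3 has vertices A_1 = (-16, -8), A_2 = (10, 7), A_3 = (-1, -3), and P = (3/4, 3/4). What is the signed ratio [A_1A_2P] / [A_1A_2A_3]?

[A_1A_2A_3] = ½·((-16)·(7−(-3)) + 10·(-3−(-8)) + (-1)·(-8−7)) = ½·(-160 + 50 + 15) = -95/2.
[A_1A_2P] = ½·((-16)·(7−(3/4)) + 10·(3/4−(-8)) + (3/4)·(-8−7)) = ½·(-100 + 175/2 − 45/4) = -95/8, so the ratio is (-95/8)/(-95/2) = 1/4.

1/4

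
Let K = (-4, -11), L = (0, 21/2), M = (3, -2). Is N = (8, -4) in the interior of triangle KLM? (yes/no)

no

Barycentric coordinates of N: (-113/229, -118/229, 460/229).
The three coordinates are negative, negative, positive; a point is interior exactly when all three are positive.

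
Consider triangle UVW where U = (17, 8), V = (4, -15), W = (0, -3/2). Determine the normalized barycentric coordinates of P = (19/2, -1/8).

Signed area of the reference triangle: [UVW] = ½·(17·(-15−(-3/2)) + 4·(-3/2−8) + 0·(8−(-15))) = ½·(-459/2 − 38 + 0) = -535/4.
[PVW] = ½·((19/2)·(-15−(-3/2)) + 4·(-3/2−(-1/8)) + 0·(-1/8−(-15))) = ½·(-513/4 − 11/2 + 0) = -535/8, so the U-coordinate is (-535/8)/(-535/4) = 1/2.
[UPW] = ½·(17·(-1/8−(-3/2)) + (19/2)·(-3/2−8) + 0·(8−(-1/8))) = ½·(187/8 − 361/4 + 0) = -535/16, so the V-coordinate is 1/4.
[UVP] = ½·(17·(-15−(-1/8)) + 4·(-1/8−8) + (19/2)·(8−(-15))) = ½·(-2023/8 − 65/2 + 437/2) = -535/16, so the W-coordinate is 1/4.

(1/2, 1/4, 1/4)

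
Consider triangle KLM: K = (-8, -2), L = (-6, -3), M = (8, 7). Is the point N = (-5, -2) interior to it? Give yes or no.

yes

Barycentric coordinates of N: (2/17, 27/34, 3/34).
The three coordinates are positive, positive, positive; a point is interior exactly when all three are positive.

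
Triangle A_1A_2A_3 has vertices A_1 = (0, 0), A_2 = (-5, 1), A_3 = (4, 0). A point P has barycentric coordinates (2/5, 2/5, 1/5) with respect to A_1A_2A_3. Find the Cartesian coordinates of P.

(-6/5, 2/5)

P = (2/5)·A_1 + (2/5)·A_2 + (1/5)·A_3.
x-coordinate: (2/5)·0 + (2/5)·(-5) + (1/5)·4 = -6/5.
y-coordinate: (2/5)·0 + (2/5)·1 + (1/5)·0 = 2/5.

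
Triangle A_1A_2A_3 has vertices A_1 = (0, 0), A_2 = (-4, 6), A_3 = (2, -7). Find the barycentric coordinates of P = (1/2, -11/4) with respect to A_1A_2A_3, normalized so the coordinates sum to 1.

(3/8, 1/8, 1/2)

Signed area of the reference triangle: [A_1A_2A_3] = ½·(0·(6−(-7)) + (-4)·(-7−0) + 2·(0−6)) = ½·(0 + 28 − 12) = 8.
[PA_2A_3] = ½·((1/2)·(6−(-7)) + (-4)·(-7−(-11/4)) + 2·(-11/4−6)) = ½·(13/2 + 17 − 35/2) = 3, so the A_1-coordinate is 3/8 = 3/8.
[A_1PA_3] = ½·(0·(-11/4−(-7)) + (1/2)·(-7−0) + 2·(0−(-11/4))) = ½·(0 − 7/2 + 11/2) = 1, so the A_2-coordinate is 1/8.
[A_1A_2P] = ½·(0·(6−(-11/4)) + (-4)·(-11/4−0) + (1/2)·(0−6)) = ½·(0 + 11 − 3) = 4, so the A_3-coordinate is 1/2.
Check: 3/8 + 1/8 + 1/2 = 1.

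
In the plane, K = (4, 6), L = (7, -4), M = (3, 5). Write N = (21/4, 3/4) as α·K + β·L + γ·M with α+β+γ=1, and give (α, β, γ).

Signed area of the reference triangle: [KLM] = ½·(4·(-4−5) + 7·(5−6) + 3·(6−(-4))) = ½·(-36 − 7 + 30) = -13/2.
[NLM] = ½·((21/4)·(-4−5) + 7·(5−(3/4)) + 3·(3/4−(-4))) = ½·(-189/4 + 119/4 + 57/4) = -13/8, so the K-coordinate is (-13/8)/(-13/2) = 1/4.
[KNM] = ½·(4·(3/4−5) + (21/4)·(5−6) + 3·(6−(3/4))) = ½·(-17 − 21/4 + 63/4) = -13/4, so the L-coordinate is 1/2.
[KLN] = ½·(4·(-4−(3/4)) + 7·(3/4−6) + (21/4)·(6−(-4))) = ½·(-19 − 147/4 + 105/2) = -13/8, so the M-coordinate is 1/4.
Check: 1/4 + 1/2 + 1/4 = 1.

(1/4, 1/2, 1/4)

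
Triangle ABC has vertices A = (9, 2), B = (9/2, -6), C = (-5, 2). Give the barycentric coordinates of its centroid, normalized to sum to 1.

(1/3, 1/3, 1/3)

The centroid is the average of the vertices, so each weight is 1/3.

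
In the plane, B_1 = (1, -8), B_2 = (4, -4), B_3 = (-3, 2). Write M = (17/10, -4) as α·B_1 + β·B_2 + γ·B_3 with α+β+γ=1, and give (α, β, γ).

(3/10, 1/2, 1/5)

Signed area of the reference triangle: [B_1B_2B_3] = ½·(1·(-4−2) + 4·(2−(-8)) + (-3)·(-8−(-4))) = ½·(-6 + 40 + 12) = 23.
[MB_2B_3] = ½·((17/10)·(-4−2) + 4·(2−(-4)) + (-3)·(-4−(-4))) = ½·(-51/5 + 24 + 0) = 69/10, so the B_1-coordinate is (69/10)/23 = 3/10.
[B_1MB_3] = ½·(1·(-4−2) + (17/10)·(2−(-8)) + (-3)·(-8−(-4))) = ½·(-6 + 17 + 12) = 23/2, so the B_2-coordinate is 1/2.
[B_1B_2M] = ½·(1·(-4−(-4)) + 4·(-4−(-8)) + (17/10)·(-8−(-4))) = ½·(0 + 16 − 34/5) = 23/5, so the B_3-coordinate is 1/5.
Check: 3/10 + 1/2 + 1/5 = 1.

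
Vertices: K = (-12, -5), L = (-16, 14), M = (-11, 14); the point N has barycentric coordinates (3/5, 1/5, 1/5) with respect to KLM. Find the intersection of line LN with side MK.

Line LN meets MK where the L-coordinate vanishes; zeroing N's L-weight and renormalizing leaves M, K-weights 1/5 : 3/5 → (1/4, 3/4).
So J = (1/4)·M + (3/4)·K = (-47/4, -1/4).

(-47/4, -1/4)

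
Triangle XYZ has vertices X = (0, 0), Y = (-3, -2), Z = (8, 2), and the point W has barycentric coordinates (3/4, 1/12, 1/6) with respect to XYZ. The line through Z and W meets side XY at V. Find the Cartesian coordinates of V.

Line ZW meets XY where the Z-coordinate vanishes; zeroing W's Z-weight and renormalizing leaves X, Y-weights 3/4 : 1/12 → (9/10, 1/10).
So V = (9/10)·X + (1/10)·Y = (-3/10, -1/5).

(-3/10, -1/5)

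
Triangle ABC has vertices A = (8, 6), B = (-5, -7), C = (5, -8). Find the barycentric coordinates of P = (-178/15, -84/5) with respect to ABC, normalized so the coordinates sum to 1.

Signed area of the reference triangle: [ABC] = ½·(8·(-7−(-8)) + (-5)·(-8−6) + 5·(6−(-7))) = ½·(8 + 70 + 65) = 143/2.
[PBC] = ½·((-178/15)·(-7−(-8)) + (-5)·(-8−(-84/5)) + 5·(-84/5−(-7))) = ½·(-178/15 − 44 − 49) = -1573/30, so the A-coordinate is (-1573/30)/(143/2) = -11/15.
[APC] = ½·(8·(-84/5−(-8)) + (-178/15)·(-8−6) + 5·(6−(-84/5))) = ½·(-352/5 + 2492/15 + 114) = 1573/15, so the B-coordinate is 22/15.
[ABP] = ½·(8·(-7−(-84/5)) + (-5)·(-84/5−6) + (-178/15)·(6−(-7))) = ½·(392/5 + 114 − 2314/15) = 286/15, so the C-coordinate is 4/15.

(-11/15, 22/15, 4/15)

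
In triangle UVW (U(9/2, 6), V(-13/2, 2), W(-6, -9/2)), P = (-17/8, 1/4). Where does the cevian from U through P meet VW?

(-61/10, -16/5)

Barycentric coordinates of P with respect to UVW: (3/8, 1/8, 1/2).
On side VW the U-coordinate is zero; dropping P's U-weight 3/8 and renormalizing the remaining 1/8 : 1/2 gives weights 1/5, 4/5 on V, W.
Q = (1/5)·(-13/2, 2) + (4/5)·(-6, -9/2) = (-61/10, -16/5).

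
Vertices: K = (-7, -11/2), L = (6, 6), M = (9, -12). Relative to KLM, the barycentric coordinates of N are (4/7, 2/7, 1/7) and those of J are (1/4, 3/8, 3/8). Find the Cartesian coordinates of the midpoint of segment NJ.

Barycentric coordinates of the midpoint are the average: (23/56, 37/112, 29/112).
Converting: (23/56)·K + (37/112)·L + (29/112)·M = (23/16, -379/112).

(23/16, -379/112)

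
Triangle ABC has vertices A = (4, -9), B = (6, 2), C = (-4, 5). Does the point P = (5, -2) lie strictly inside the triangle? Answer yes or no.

yes

Barycentric coordinates of P: (43/116, 35/58, 3/116).
The three coordinates are positive, positive, positive; a point is interior exactly when all three are positive.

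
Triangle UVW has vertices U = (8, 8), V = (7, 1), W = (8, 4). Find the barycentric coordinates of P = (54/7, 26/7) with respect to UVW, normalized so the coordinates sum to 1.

Signed area of the reference triangle: [UVW] = ½·(8·(1−4) + 7·(4−8) + 8·(8−1)) = ½·(-24 − 28 + 56) = 2.
[PVW] = ½·((54/7)·(1−4) + 7·(4−(26/7)) + 8·(26/7−1)) = ½·(-162/7 + 2 + 152/7) = 2/7, so the U-coordinate is (2/7)/2 = 1/7.
[UPW] = ½·(8·(26/7−4) + (54/7)·(4−8) + 8·(8−(26/7))) = ½·(-16/7 − 216/7 + 240/7) = 4/7, so the V-coordinate is 2/7.
[UVP] = ½·(8·(1−(26/7)) + 7·(26/7−8) + (54/7)·(8−1)) = ½·(-152/7 − 30 + 54) = 8/7, so the W-coordinate is 4/7.
Check: 1/7 + 2/7 + 4/7 = 1.

(1/7, 2/7, 4/7)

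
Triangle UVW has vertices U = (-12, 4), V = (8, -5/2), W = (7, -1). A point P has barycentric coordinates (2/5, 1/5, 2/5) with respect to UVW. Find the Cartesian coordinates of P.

(-2/5, 7/10)

P = (2/5)·U + (1/5)·V + (2/5)·W.
x-coordinate: (2/5)·(-12) + (1/5)·8 + (2/5)·7 = -2/5.
y-coordinate: (2/5)·4 + (1/5)·(-5/2) + (2/5)·(-1) = 7/10.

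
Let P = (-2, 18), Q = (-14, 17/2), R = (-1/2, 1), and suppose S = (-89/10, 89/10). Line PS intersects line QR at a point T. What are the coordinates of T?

(-85/8, 53/8)

Barycentric coordinates of S with respect to PQR: (1/5, 3/5, 1/5).
On side QR the P-coordinate is zero; dropping S's P-weight 1/5 and renormalizing the remaining 3/5 : 1/5 gives weights 3/4, 1/4 on Q, R.
T = (3/4)·(-14, 17/2) + (1/4)·(-1/2, 1) = (-85/8, 53/8).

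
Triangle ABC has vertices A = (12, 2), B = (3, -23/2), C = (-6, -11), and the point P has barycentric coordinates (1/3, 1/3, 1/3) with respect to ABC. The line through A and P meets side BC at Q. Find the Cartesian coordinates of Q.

(-3/2, -45/4)

Line AP meets BC where the A-coordinate vanishes; zeroing P's A-weight and renormalizing leaves B, C-weights 1/3 : 1/3 → (1/2, 1/2).
So Q = (1/2)·B + (1/2)·C = (-3/2, -45/4).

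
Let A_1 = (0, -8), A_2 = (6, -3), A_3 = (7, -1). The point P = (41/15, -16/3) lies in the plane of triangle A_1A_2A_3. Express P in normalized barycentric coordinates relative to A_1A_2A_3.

(3/5, 1/15, 1/3)

Signed area of the reference triangle: [A_1A_2A_3] = ½·(0·(-3−(-1)) + 6·(-1−(-8)) + 7·(-8−(-3))) = ½·(0 + 42 − 35) = 7/2.
[PA_2A_3] = ½·((41/15)·(-3−(-1)) + 6·(-1−(-16/3)) + 7·(-16/3−(-3))) = ½·(-82/15 + 26 − 49/3) = 21/10, so the A_1-coordinate is (21/10)/(7/2) = 3/5.
[A_1PA_3] = ½·(0·(-16/3−(-1)) + (41/15)·(-1−(-8)) + 7·(-8−(-16/3))) = ½·(0 + 287/15 − 56/3) = 7/30, so the A_2-coordinate is 1/15.
[A_1A_2P] = ½·(0·(-3−(-16/3)) + 6·(-16/3−(-8)) + (41/15)·(-8−(-3))) = ½·(0 + 16 − 41/3) = 7/6, so the A_3-coordinate is 1/3.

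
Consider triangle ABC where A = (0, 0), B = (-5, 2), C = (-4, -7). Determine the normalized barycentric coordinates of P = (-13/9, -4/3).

Signed area of the reference triangle: [ABC] = ½·(0·(2−(-7)) + (-5)·(-7−0) + (-4)·(0−2)) = ½·(0 + 35 + 8) = 43/2.
[PBC] = ½·((-13/9)·(2−(-7)) + (-5)·(-7−(-4/3)) + (-4)·(-4/3−2)) = ½·(-13 + 85/3 + 40/3) = 43/3, so the A-coordinate is (43/3)/(43/2) = 2/3.
[APC] = ½·(0·(-4/3−(-7)) + (-13/9)·(-7−0) + (-4)·(0−(-4/3))) = ½·(0 + 91/9 − 16/3) = 43/18, so the B-coordinate is 1/9.
[ABP] = ½·(0·(2−(-4/3)) + (-5)·(-4/3−0) + (-13/9)·(0−2)) = ½·(0 + 20/3 + 26/9) = 43/9, so the C-coordinate is 2/9.
Check: 2/3 + 1/9 + 2/9 = 1.

(2/3, 1/9, 2/9)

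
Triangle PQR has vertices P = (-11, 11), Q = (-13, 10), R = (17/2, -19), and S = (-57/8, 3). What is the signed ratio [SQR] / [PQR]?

1/4

[PQR] = ½·((-11)·(10−(-19)) + (-13)·(-19−11) + (17/2)·(11−10)) = ½·(-319 + 390 + 17/2) = 159/4.
[SQR] = ½·((-57/8)·(10−(-19)) + (-13)·(-19−3) + (17/2)·(3−10)) = ½·(-1653/8 + 286 − 119/2) = 159/16, so the ratio is (159/16)/(159/4) = 1/4.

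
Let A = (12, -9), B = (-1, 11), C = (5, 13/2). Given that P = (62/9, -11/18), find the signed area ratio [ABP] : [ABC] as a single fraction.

1/9

[ABC] = ½·(12·(11−(13/2)) + (-1)·(13/2−(-9)) + 5·(-9−11)) = ½·(54 − 31/2 − 100) = -123/4.
[ABP] = ½·(12·(11−(-11/18)) + (-1)·(-11/18−(-9)) + (62/9)·(-9−11)) = ½·(418/3 − 151/18 − 1240/9) = -41/12, so the ratio is (-41/12)/(-123/4) = 1/9.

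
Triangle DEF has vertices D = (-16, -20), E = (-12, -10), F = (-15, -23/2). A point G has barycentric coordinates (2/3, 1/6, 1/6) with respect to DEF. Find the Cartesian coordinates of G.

(-91/6, -203/12)

G = (2/3)·D + (1/6)·E + (1/6)·F.
x-coordinate: (2/3)·(-16) + (1/6)·(-12) + (1/6)·(-15) = -91/6.
y-coordinate: (2/3)·(-20) + (1/6)·(-10) + (1/6)·(-23/2) = -203/12.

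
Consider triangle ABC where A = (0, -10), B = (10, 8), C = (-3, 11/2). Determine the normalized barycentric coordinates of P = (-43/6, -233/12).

(3/2, -2/3, 1/6)

Signed area of the reference triangle: [ABC] = ½·(0·(8−(11/2)) + 10·(11/2−(-10)) + (-3)·(-10−8)) = ½·(0 + 155 + 54) = 209/2.
[PBC] = ½·((-43/6)·(8−(11/2)) + 10·(11/2−(-233/12)) + (-3)·(-233/12−8)) = ½·(-215/12 + 1495/6 + 329/4) = 627/4, so the A-coordinate is (627/4)/(209/2) = 3/2.
[APC] = ½·(0·(-233/12−(11/2)) + (-43/6)·(11/2−(-10)) + (-3)·(-10−(-233/12))) = ½·(0 − 1333/12 − 113/4) = -209/3, so the B-coordinate is -2/3.
[ABP] = ½·(0·(8−(-233/12)) + 10·(-233/12−(-10)) + (-43/6)·(-10−8)) = ½·(0 − 565/6 + 129) = 209/12, so the C-coordinate is 1/6.
Check: 3/2 − 2/3 + 1/6 = 1.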